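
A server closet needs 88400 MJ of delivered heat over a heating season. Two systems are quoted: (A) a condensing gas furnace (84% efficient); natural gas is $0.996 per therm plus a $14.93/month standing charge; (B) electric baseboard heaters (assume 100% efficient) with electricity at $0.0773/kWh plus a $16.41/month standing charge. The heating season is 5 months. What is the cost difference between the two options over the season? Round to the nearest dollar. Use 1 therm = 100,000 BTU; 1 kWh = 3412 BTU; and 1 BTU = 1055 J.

Heat load = 88400 MJ = 88,400,000,000 J / 1055 = 83,791,469 BTU
Gas: input = 83,791,469 / 0.84 = 99,751,749 BTU = 997.5 therm → 997.5 × $0.996 = $993.53; + 5 × $14.93 standing = $1,068.18
Electric: 83,791,469 BTU / 3412 = 24,560 kWh → × $0.0773 = $1,898.32; + 5 × $16.41 standing = $1,980.37
Difference = |$1,068.18 − $1,980.37| = $912.20 ≈ $912

$912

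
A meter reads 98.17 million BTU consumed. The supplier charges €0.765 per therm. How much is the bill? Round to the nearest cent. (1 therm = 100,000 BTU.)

98.17 million BTU × (10 therm/million BTU) = 981.7 therm
Cost = 981.7 therm × €0.765/therm = €751.00

€751.00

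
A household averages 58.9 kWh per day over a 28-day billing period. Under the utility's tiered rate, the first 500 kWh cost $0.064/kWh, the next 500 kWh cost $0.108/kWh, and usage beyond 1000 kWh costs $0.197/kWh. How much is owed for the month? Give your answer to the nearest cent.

Usage = 58.9 kWh/day × 28 days = 1649.2 kWh
First 500 kWh × $0.064 = $32.00
Next 500 kWh × $0.108 = $54.00
Remaining 649.2 kWh × $0.197 = $127.89
Total = $213.89

$213.89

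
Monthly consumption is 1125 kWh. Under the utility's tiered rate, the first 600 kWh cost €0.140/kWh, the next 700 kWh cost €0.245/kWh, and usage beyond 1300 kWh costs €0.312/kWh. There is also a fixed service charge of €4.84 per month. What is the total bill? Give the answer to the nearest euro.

€217

First 600 kWh × €0.140 = €84.00
Next 525 kWh × €0.245 = €128.62
Remaining tier: 0 kWh (not reached)
Energy charge = €212.62; + service €4.84 = €217.47 ≈ €217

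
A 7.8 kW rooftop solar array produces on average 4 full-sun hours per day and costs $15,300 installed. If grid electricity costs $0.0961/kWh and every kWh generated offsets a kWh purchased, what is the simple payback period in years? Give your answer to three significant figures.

Daily generation = 7.8 kW × 4 h = 31.2 kWh
Annual generation = 31.2 × 365 = 11388 kWh
Annual savings = 11388 × $0.0961 = $1,094.39
Payback = $15,300 / $1,094.39 = 14 years

14 years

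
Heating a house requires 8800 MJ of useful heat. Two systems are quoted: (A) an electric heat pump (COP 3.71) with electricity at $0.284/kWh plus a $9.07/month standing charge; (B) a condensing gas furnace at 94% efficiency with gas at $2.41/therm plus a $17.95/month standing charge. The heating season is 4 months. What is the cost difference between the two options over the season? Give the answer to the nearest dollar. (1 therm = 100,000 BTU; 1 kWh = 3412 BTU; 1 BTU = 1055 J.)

$62

Heat load = 8800 MJ = 8,800,000,000 J / 1055 = 8,341,232 BTU
Gas: input = 8,341,232 / 0.94 = 8,873,651 BTU = 88.74 therm → 88.74 × $2.41 = $213.85; + 4 × $17.95 standing = $285.65
Heat pump: 8,341,232 BTU / 3412 = 2,445 kWh heat; / 3.71 = 658.9 kWh in → × $0.284 = $187.14; + 4 × $9.07 standing = $223.42
Difference = |$285.65 − $223.42| = $62.24 ≈ $62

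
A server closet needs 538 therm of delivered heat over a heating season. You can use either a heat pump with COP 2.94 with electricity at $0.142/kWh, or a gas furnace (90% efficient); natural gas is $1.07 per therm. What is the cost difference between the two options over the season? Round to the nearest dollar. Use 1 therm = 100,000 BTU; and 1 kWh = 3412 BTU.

$122

Heat load = 538 therm × 100,000 = 53,800,000 BTU
Gas: input = 53,800,000 / 0.90 = 59,777,778 BTU = 597.8 therm → 597.8 × $1.07 = $639.62
Heat pump: 53,800,000 BTU / 3412 = 15,770 kWh heat; / 2.94 = 5,363 kWh in → × $0.142 = $761.58
Difference = |$639.62 − $761.58| = $121.96 ≈ $122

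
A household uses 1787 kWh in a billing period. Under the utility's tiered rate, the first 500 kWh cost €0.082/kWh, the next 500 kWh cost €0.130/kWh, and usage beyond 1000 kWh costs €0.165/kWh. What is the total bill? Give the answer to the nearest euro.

€236

First 500 kWh × €0.082 = €41.00
Next 500 kWh × €0.130 = €65.00
Remaining 787 kWh × €0.165 = €129.86
Total = €235.86 ≈ €236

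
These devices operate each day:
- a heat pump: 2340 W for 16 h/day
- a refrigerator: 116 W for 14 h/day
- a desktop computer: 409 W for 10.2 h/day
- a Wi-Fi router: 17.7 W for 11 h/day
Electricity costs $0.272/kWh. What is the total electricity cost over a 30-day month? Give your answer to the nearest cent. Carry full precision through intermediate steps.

$354.39

heat pump: 2340 W × 16 h × 30 d = 1,123,200 Wh = 1,123 kWh
refrigerator: 116 W × 14 h × 30 d = 48,720 Wh = 48.72 kWh
desktop computer: 409 W × 10.2 h × 30 d = 125,154 Wh = 125.2 kWh
Wi-Fi router: 17.7 W × 11 h × 30 d = 5,841 Wh = 5.841 kWh
Total energy = 1,123 + 48.72 + 125.2 + 5.841 = 1,303 kWh
Cost = 1,303 kWh × $0.272 = $354.39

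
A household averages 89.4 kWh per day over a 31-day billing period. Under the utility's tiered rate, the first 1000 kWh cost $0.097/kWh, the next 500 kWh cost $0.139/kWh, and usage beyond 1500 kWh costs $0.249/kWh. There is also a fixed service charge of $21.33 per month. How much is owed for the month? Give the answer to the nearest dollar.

Usage = 89.4 kWh/day × 31 days = 2771.4 kWh
First 1000 kWh × $0.097 = $97.00
Next 500 kWh × $0.139 = $69.50
Remaining 1271.4 kWh × $0.249 = $316.58
Energy charge = $483.08; + service $21.33 = $504.41 ≈ $504

$504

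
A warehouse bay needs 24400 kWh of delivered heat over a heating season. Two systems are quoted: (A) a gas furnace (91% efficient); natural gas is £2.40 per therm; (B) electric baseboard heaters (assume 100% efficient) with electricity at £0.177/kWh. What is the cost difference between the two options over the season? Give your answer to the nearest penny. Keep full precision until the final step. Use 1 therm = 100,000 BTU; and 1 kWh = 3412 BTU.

£2123.12

Heat load = 24400 kWh × 3412 = 83,252,800 BTU
Gas: input = 83,252,800 / 0.91 = 91,486,593 BTU = 914.9 therm → 914.9 × £2.40 = £2,195.68
Electric: 83,252,800 BTU / 3412 = 24,400 kWh → × £0.177 = £4,318.80
Difference = |£2,195.68 − £4,318.80| = £2,123.12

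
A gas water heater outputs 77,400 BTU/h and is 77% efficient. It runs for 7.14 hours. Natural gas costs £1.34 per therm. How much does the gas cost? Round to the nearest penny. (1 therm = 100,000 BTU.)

£9.62

Heat delivered = 77,400 BTU/h × 7.14 h = 552,636 BTU
Gas input = 552,636 / 0.77 = 717,709 BTU
= 717,709 / 100,000 = 7.177 therm
Cost = 7.177 × £1.34/therm = £9.62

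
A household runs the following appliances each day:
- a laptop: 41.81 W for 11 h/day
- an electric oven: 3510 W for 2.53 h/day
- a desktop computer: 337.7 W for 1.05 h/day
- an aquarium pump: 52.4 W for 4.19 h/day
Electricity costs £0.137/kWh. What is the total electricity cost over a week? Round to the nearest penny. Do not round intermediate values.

£9.51

laptop: 41.81 W × 11 h × 7 d = 3,219 Wh = 3.219 kWh
electric oven: 3510 W × 2.53 h × 7 d = 62,162 Wh = 62.16 kWh
desktop computer: 337.7 W × 1.05 h × 7 d = 2,482 Wh = 2.482 kWh
aquarium pump: 52.4 W × 4.19 h × 7 d = 1,537 Wh = 1.537 kWh
Total energy = 3.219 + 62.16 + 2.482 + 1.537 = 69.4 kWh
Cost = 69.4 kWh × £0.137 = £9.51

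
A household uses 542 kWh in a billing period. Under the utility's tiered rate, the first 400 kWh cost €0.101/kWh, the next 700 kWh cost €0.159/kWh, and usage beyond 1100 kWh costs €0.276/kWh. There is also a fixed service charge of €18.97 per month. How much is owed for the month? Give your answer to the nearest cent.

First 400 kWh × €0.101 = €40.40
Next 142 kWh × €0.159 = €22.58
Remaining tier: 0 kWh (not reached)
Energy charge = €62.98; + service €18.97 = €81.95

€81.95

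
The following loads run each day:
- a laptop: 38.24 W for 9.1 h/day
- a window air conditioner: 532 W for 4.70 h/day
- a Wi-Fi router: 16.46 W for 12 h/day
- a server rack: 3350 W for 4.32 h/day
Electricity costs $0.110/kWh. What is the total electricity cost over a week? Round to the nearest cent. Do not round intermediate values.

$13.49

laptop: 38.24 W × 9.1 h × 7 d = 2,436 Wh = 2.436 kWh
window air conditioner: 532 W × 4.70 h × 7 d = 17,503 Wh = 17.5 kWh
Wi-Fi router: 16.46 W × 12 h × 7 d = 1,383 Wh = 1.383 kWh
server rack: 3350 W × 4.32 h × 7 d = 101,304 Wh = 101.3 kWh
Total energy = 2.436 + 17.5 + 1.383 + 101.3 = 122.6 kWh
Cost = 122.6 kWh × $0.110 = $13.49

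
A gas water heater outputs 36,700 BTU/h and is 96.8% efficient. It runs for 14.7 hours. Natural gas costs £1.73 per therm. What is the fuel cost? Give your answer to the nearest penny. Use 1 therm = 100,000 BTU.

Heat delivered = 36,700 BTU/h × 14.7 h = 539,490 BTU
Gas input = 539,490 / 0.968 = 557,324 BTU
= 557,324 / 100,000 = 5.573 therm
Cost = 5.573 × £1.73/therm = £9.64

£9.64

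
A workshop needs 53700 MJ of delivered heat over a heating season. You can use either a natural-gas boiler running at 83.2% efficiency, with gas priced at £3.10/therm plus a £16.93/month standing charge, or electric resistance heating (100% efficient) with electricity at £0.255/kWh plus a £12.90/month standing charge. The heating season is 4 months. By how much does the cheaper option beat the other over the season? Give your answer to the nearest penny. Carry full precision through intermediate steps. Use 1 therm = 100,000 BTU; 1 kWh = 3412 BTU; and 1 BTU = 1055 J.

Heat load = 53700 MJ = 53,700,000,000 J / 1055 = 50,900,474 BTU
Gas: input = 50,900,474 / 0.832 = 61,178,454 BTU = 611.8 therm → 611.8 × £3.10 = £1,896.53; + 4 × £16.93 standing = £1,964.25
Electric: 50,900,474 BTU / 3412 = 14,920 kWh → × £0.255 = £3,804.11; + 4 × £12.90 standing = £3,855.71
Difference = |£1,964.25 − £3,855.71| = £1,891.46

£1891.46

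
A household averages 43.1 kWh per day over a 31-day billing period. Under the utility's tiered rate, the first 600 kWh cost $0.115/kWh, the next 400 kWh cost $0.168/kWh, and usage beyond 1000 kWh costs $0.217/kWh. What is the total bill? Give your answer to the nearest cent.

$209.13

Usage = 43.1 kWh/day × 31 days = 1336.1 kWh
First 600 kWh × $0.115 = $69.00
Next 400 kWh × $0.168 = $67.20
Remaining 336.1 kWh × $0.217 = $72.93
Total = $209.13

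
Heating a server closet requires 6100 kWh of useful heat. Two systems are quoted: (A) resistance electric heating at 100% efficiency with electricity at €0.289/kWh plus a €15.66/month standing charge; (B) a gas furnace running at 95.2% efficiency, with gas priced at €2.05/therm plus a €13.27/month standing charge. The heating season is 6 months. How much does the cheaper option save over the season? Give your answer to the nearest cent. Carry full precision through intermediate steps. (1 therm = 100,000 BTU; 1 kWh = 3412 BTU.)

Heat load = 6100 kWh × 3412 = 20,813,200 BTU
Gas: input = 20,813,200 / 0.952 = 21,862,605 BTU = 218.6 therm → 218.6 × €2.05 = €448.18; + 6 × €13.27 standing = €527.80
Electric: 20,813,200 BTU / 3412 = 6,100 kWh → × €0.289 = €1,762.90; + 6 × €15.66 standing = €1,856.86
Difference = |€527.80 − €1,856.86| = €1,329.06

€1329.06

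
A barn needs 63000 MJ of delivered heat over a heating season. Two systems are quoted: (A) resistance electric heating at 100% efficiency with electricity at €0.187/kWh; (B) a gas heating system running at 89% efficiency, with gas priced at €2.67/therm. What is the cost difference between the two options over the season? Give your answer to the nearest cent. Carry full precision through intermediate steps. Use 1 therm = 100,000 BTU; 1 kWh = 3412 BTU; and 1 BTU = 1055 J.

Heat load = 63000 MJ = 63,000,000,000 J / 1055 = 59,715,640 BTU
Gas: input = 59,715,640 / 0.89 = 67,096,225 BTU = 671 therm → 671 × €2.67 = €1,791.47
Electric: 59,715,640 BTU / 3412 = 17,500 kWh → × €0.187 = €3,272.81
Difference = |€1,791.47 − €3,272.81| = €1,481.34

€1481.34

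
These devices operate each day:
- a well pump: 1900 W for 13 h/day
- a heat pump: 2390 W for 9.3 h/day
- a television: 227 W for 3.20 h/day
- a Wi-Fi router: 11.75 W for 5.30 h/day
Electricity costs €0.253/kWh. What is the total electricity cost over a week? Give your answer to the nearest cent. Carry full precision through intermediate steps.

well pump: 1900 W × 13 h × 7 d = 172,900 Wh = 172.9 kWh
heat pump: 2390 W × 9.3 h × 7 d = 155,589 Wh = 155.6 kWh
television: 227 W × 3.20 h × 7 d = 5,085 Wh = 5.085 kWh
Wi-Fi router: 11.75 W × 5.30 h × 7 d = 436 Wh = 0.4359 kWh
Total energy = 172.9 + 155.6 + 5.085 + 0.4359 = 334 kWh
Cost = 334 kWh × €0.253 = €84.50

€84.50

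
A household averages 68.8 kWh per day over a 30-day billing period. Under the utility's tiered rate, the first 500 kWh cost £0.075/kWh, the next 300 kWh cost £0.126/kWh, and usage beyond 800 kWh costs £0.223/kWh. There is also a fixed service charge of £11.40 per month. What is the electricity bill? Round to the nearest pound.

Usage = 68.8 kWh/day × 30 days = 2064 kWh
First 500 kWh × £0.075 = £37.50
Next 300 kWh × £0.126 = £37.80
Remaining 1264 kWh × £0.223 = £281.87
Energy charge = £357.17; + service £11.40 = £368.57 ≈ £369

£369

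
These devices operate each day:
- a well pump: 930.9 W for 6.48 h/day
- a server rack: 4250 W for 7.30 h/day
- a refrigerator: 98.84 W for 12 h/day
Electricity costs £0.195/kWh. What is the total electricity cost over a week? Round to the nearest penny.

well pump: 930.9 W × 6.48 h × 7 d = 42,226 Wh = 42.23 kWh
server rack: 4250 W × 7.30 h × 7 d = 217,175 Wh = 217.2 kWh
refrigerator: 98.84 W × 12 h × 7 d = 8,303 Wh = 8.303 kWh
Total energy = 42.23 + 217.2 + 8.303 = 267.7 kWh
Cost = 267.7 kWh × £0.195 = £52.20

£52.20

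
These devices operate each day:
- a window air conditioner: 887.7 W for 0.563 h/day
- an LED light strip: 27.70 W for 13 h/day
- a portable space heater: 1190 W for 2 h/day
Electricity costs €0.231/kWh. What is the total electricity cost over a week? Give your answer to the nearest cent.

€5.24

window air conditioner: 887.7 W × 0.563 h × 7 d = 3,498 Wh = 3.498 kWh
LED light strip: 27.70 W × 13 h × 7 d = 2,521 Wh = 2.521 kWh
portable space heater: 1190 W × 2 h × 7 d = 16,660 Wh = 16.66 kWh
Total energy = 3.498 + 2.521 + 16.66 = 22.68 kWh
Cost = 22.68 kWh × €0.231 = €5.24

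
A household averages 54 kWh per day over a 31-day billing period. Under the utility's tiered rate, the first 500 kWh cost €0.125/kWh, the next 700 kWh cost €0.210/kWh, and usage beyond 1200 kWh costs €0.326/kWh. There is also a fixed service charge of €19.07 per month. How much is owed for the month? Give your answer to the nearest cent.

Usage = 54 kWh/day × 31 days = 1674 kWh
First 500 kWh × €0.125 = €62.50
Next 700 kWh × €0.210 = €147.00
Remaining 474 kWh × €0.326 = €154.52
Energy charge = €364.02; + service €19.07 = €383.09

€383.09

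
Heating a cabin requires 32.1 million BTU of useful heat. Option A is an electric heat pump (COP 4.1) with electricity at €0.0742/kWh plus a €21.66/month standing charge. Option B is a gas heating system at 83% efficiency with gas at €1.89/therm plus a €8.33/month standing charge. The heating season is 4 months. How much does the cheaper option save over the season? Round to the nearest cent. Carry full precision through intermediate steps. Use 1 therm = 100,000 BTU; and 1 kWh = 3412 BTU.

Heat load = 32.1 × 10⁶ BTU = 32,100,000 BTU
Gas: input = 32,100,000 / 0.83 = 38,674,699 BTU = 386.7 therm → 386.7 × €1.89 = €730.95; + 4 × €8.33 standing = €764.27
Heat pump: 32,100,000 BTU / 3412 = 9,408 kWh heat; / 4.1 = 2,295 kWh in → × €0.0742 = €170.26; + 4 × €21.66 standing = €256.90
Difference = |€764.27 − €256.90| = €507.37

€507.37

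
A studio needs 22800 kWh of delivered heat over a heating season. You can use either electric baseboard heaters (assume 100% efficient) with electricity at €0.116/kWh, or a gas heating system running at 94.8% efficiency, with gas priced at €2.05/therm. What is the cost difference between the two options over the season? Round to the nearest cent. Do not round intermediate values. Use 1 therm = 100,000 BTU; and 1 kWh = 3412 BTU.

€962.55

Heat load = 22800 kWh × 3412 = 77,793,600 BTU
Gas: input = 77,793,600 / 0.948 = 82,060,759 BTU = 820.6 therm → 820.6 × €2.05 = €1,682.25
Electric: 77,793,600 BTU / 3412 = 22,800 kWh → × €0.116 = €2,644.80
Difference = |€1,682.25 − €2,644.80| = €962.55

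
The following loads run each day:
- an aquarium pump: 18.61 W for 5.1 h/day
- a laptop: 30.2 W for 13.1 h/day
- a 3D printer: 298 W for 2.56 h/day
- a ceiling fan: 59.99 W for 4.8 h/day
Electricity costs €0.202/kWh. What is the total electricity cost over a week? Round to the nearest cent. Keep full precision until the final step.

aquarium pump: 18.61 W × 5.1 h × 7 d = 664 Wh = 0.6644 kWh
laptop: 30.2 W × 13.1 h × 7 d = 2,769 Wh = 2.769 kWh
3D printer: 298 W × 2.56 h × 7 d = 5,340 Wh = 5.34 kWh
ceiling fan: 59.99 W × 4.8 h × 7 d = 2,016 Wh = 2.016 kWh
Total energy = 0.6644 + 2.769 + 5.34 + 2.016 = 10.79 kWh
Cost = 10.79 kWh × €0.202 = €2.18

€2.18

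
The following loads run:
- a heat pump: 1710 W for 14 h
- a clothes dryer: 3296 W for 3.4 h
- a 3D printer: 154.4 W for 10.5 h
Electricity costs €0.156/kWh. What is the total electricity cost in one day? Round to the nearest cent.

heat pump: 1710 W × 14 h = 23,940 Wh = 23.94 kWh
clothes dryer: 3296 W × 3.4 h = 11,206 Wh = 11.21 kWh
3D printer: 154.4 W × 10.5 h = 1,621 Wh = 1.621 kWh
Total energy = 23.94 + 11.21 + 1.621 = 36.77 kWh
Cost = 36.77 kWh × €0.156 = €5.74

€5.74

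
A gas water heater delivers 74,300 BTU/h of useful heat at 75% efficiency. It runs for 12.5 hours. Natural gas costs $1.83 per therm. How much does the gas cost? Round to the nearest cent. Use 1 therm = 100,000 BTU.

$22.66

Heat delivered = 74,300 BTU/h × 12.5 h = 928,750 BTU
Gas input = 928,750 / 0.75 = 1,238,333 BTU
= 1,238,333 / 100,000 = 12.38 therm
Cost = 12.38 × $1.83/therm = $22.66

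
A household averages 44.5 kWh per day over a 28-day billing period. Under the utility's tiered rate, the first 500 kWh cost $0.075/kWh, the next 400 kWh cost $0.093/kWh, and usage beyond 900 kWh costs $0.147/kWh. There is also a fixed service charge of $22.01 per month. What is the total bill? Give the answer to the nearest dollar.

Usage = 44.5 kWh/day × 28 days = 1246 kWh
First 500 kWh × $0.075 = $37.50
Next 400 kWh × $0.093 = $37.20
Remaining 346 kWh × $0.147 = $50.86
Energy charge = $125.56; + service $22.01 = $147.57 ≈ $148

$148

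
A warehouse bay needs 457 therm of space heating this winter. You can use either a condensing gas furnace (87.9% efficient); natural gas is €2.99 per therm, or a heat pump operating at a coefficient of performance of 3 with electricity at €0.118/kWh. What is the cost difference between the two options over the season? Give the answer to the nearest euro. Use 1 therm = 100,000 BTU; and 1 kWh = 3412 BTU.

€1028

Heat load = 457 therm × 100,000 = 45,700,000 BTU
Gas: input = 45,700,000 / 0.879 = 51,990,899 BTU = 519.9 therm → 519.9 × €2.99 = €1,554.53
Heat pump: 45,700,000 BTU / 3412 = 13,390 kWh heat; / 3 = 4,465 kWh in → × €0.118 = €526.83
Difference = |€1,554.53 − €526.83| = €1,027.70 ≈ €1028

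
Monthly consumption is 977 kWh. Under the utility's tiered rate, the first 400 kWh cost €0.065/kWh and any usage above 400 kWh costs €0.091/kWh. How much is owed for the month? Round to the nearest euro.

First 400 kWh × €0.065 = €26.00
Remaining 577 kWh × €0.091 = €52.51
Total = €78.51 ≈ €79

€79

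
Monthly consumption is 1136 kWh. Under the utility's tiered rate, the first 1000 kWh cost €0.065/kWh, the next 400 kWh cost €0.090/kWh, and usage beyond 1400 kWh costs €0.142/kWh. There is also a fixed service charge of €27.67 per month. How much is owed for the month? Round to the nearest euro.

€105

First 1000 kWh × €0.065 = €65.00
Next 136 kWh × €0.090 = €12.24
Remaining tier: 0 kWh (not reached)
Energy charge = €77.24; + service €27.67 = €104.91 ≈ €105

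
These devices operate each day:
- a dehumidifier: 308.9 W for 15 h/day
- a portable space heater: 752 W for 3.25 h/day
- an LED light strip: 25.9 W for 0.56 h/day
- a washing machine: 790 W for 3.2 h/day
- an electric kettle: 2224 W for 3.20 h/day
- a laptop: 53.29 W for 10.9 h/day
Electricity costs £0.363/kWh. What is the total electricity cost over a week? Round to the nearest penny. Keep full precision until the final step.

dehumidifier: 308.9 W × 15 h × 7 d = 32,434 Wh = 32.43 kWh
portable space heater: 752 W × 3.25 h × 7 d = 17,108 Wh = 17.11 kWh
LED light strip: 25.9 W × 0.56 h × 7 d = 102 Wh = 0.1015 kWh
washing machine: 790 W × 3.2 h × 7 d = 17,696 Wh = 17.7 kWh
electric kettle: 2224 W × 3.20 h × 7 d = 49,818 Wh = 49.82 kWh
laptop: 53.29 W × 10.9 h × 7 d = 4,066 Wh = 4.066 kWh
Total energy = 32.43 + 17.11 + 0.1015 + 17.7 + 49.82 + 4.066 = 121.2 kWh
Cost = 121.2 kWh × £0.363 = £44.00

£44.00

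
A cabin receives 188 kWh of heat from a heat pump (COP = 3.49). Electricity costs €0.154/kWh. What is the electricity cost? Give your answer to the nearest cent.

€8.30

Electrical input = 188 kWh / 3.49 = 53.87 kWh
Cost = 53.87 × €0.154/kWh = €8.30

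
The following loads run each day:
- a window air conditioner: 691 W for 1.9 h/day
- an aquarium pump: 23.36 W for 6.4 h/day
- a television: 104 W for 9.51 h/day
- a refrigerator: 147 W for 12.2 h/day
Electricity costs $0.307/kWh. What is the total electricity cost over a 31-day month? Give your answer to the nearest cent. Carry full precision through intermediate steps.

window air conditioner: 691 W × 1.9 h × 31 d = 40,700 Wh = 40.7 kWh
aquarium pump: 23.36 W × 6.4 h × 31 d = 4,635 Wh = 4.635 kWh
television: 104 W × 9.51 h × 31 d = 30,660 Wh = 30.66 kWh
refrigerator: 147 W × 12.2 h × 31 d = 55,595 Wh = 55.6 kWh
Total energy = 40.7 + 4.635 + 30.66 + 55.6 = 131.6 kWh
Cost = 131.6 kWh × $0.307 = $40.40

$40.40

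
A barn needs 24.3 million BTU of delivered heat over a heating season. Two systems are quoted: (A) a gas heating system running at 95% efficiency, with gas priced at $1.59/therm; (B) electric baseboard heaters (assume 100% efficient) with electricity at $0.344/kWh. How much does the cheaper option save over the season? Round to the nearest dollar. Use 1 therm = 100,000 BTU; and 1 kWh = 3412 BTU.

$2043

Heat load = 24.3 × 10⁶ BTU = 24,300,000 BTU
Gas: input = 24,300,000 / 0.95 = 25,578,947 BTU = 255.8 therm → 255.8 × $1.59 = $406.71
Electric: 24,300,000 BTU / 3412 = 7,122 kWh → × $0.344 = $2,449.94
Difference = |$406.71 − $2,449.94| = $2,043.24 ≈ $2043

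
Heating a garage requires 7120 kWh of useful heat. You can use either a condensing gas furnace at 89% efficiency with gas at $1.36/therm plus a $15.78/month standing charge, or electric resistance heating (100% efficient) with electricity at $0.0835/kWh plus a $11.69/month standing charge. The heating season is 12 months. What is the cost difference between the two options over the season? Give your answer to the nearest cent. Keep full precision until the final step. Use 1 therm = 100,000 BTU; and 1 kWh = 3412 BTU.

$174.21

Heat load = 7120 kWh × 3412 = 24,293,440 BTU
Gas: input = 24,293,440 / 0.89 = 27,296,000 BTU = 273 therm → 273 × $1.36 = $371.23; + 12 × $15.78 standing = $560.59
Electric: 24,293,440 BTU / 3412 = 7,120 kWh → × $0.0835 = $594.52; + 12 × $11.69 standing = $734.80
Difference = |$560.59 − $734.80| = $174.21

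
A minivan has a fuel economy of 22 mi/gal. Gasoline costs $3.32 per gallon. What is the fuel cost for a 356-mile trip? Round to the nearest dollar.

$54

Fuel = 356 mi / 22 mpg = 16.18 gal
Cost = 16.18 gal × $3.32/gal = $53.72 ≈ $54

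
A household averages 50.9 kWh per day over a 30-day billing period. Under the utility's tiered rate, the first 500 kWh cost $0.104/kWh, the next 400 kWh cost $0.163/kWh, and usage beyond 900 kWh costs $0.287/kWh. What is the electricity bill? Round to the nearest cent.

Usage = 50.9 kWh/day × 30 days = 1527 kWh
First 500 kWh × $0.104 = $52.00
Next 400 kWh × $0.163 = $65.20
Remaining 627 kWh × $0.287 = $179.95
Total = $297.15

$297.15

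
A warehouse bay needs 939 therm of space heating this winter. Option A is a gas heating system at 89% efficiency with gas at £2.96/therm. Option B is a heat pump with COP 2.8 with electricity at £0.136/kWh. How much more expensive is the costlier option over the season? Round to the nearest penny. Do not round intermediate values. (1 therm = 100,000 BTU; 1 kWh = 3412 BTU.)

Heat load = 939 therm × 100,000 = 93,900,000 BTU
Gas: input = 93,900,000 / 0.89 = 105,505,618 BTU = 1,055 therm → 1,055 × £2.96 = £3,122.97
Heat pump: 93,900,000 BTU / 3412 = 27,520 kWh heat; / 2.8 = 9,829 kWh in → × £0.136 = £1,336.71
Difference = |£3,122.97 − £1,336.71| = £1,786.26

£1786.26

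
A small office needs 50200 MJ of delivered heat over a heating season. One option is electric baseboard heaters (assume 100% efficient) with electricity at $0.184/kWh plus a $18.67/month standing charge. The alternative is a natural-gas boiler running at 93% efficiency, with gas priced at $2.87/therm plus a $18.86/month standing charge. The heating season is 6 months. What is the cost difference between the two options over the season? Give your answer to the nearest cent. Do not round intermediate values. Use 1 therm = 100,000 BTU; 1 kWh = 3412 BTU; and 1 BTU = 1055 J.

Heat load = 50200 MJ = 50,200,000,000 J / 1055 = 47,582,938 BTU
Gas: input = 47,582,938 / 0.93 = 51,164,450 BTU = 511.6 therm → 511.6 × $2.87 = $1,468.42; + 6 × $18.86 standing = $1,581.58
Electric: 47,582,938 BTU / 3412 = 13,950 kWh → × $0.184 = $2,566.02; + 6 × $18.67 standing = $2,678.04
Difference = |$1,581.58 − $2,678.04| = $1,096.46

$1096.46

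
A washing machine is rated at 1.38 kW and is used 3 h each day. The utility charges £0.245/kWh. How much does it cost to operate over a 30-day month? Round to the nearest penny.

£30.43

Energy = 1380 W × 3 h/day × 30 days = 124,200 Wh = 124.2 kWh
Cost = 124.2 kWh × £0.245/kWh = £30.43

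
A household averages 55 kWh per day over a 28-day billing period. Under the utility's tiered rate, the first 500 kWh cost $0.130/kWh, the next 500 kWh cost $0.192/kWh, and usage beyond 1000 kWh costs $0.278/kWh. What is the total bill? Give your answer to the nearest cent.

$311.12

Usage = 55 kWh/day × 28 days = 1540 kWh
First 500 kWh × $0.130 = $65.00
Next 500 kWh × $0.192 = $96.00
Remaining 540 kWh × $0.278 = $150.12
Total = $311.12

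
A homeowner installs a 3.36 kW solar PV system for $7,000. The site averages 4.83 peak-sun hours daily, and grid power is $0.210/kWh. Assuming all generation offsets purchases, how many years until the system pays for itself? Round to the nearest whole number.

6 years

Daily generation = 3.36 kW × 4.83 h = 16.23 kWh
Annual generation = 16.23 × 365 = 5923.5 kWh
Annual savings = 5923.5 × $0.210 = $1,243.94
Payback = $7,000 / $1,243.94 = 5.63 years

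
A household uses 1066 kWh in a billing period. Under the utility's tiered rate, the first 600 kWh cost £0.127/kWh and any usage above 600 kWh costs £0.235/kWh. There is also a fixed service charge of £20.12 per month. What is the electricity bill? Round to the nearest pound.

First 600 kWh × £0.127 = £76.20
Remaining 466 kWh × £0.235 = £109.51
Energy charge = £185.71; + service £20.12 = £205.83 ≈ £206

£206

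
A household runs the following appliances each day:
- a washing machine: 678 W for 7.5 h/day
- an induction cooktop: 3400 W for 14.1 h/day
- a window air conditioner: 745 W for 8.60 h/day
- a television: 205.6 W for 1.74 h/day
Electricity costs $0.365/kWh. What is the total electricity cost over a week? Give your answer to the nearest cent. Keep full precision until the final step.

$152.76

washing machine: 678 W × 7.5 h × 7 d = 35,595 Wh = 35.59 kWh
induction cooktop: 3400 W × 14.1 h × 7 d = 335,580 Wh = 335.6 kWh
window air conditioner: 745 W × 8.60 h × 7 d = 44,849 Wh = 44.85 kWh
television: 205.6 W × 1.74 h × 7 d = 2,504 Wh = 2.504 kWh
Total energy = 35.59 + 335.6 + 44.85 + 2.504 = 418.5 kWh
Cost = 418.5 kWh × $0.365 = $152.76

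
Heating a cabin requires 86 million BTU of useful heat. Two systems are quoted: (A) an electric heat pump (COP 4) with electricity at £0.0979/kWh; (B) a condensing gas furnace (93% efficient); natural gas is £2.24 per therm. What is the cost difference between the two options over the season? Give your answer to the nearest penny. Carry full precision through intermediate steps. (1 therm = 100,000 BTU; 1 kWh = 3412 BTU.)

£1454.50

Heat load = 86 × 10⁶ BTU = 86,000,000 BTU
Gas: input = 86,000,000 / 0.93 = 92,473,118 BTU = 924.7 therm → 924.7 × £2.24 = £2,071.40
Heat pump: 86,000,000 BTU / 3412 = 25,210 kWh heat; / 4 = 6,301 kWh in → × £0.0979 = £616.90
Difference = |£2,071.40 − £616.90| = £1,454.50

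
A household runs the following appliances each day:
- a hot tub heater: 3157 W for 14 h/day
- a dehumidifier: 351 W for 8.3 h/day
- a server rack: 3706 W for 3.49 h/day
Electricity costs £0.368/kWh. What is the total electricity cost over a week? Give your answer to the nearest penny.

hot tub heater: 3157 W × 14 h × 7 d = 309,386 Wh = 309.4 kWh
dehumidifier: 351 W × 8.3 h × 7 d = 20,393 Wh = 20.39 kWh
server rack: 3706 W × 3.49 h × 7 d = 90,538 Wh = 90.54 kWh
Total energy = 309.4 + 20.39 + 90.54 = 420.3 kWh
Cost = 420.3 kWh × £0.368 = £154.68

£154.68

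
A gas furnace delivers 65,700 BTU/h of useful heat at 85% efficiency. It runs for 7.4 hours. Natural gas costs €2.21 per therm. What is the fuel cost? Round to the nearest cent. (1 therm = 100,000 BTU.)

Heat delivered = 65,700 BTU/h × 7.4 h = 486,180 BTU
Gas input = 486,180 / 0.85 = 571,976 BTU
= 571,976 / 100,000 = 5.72 therm
Cost = 5.72 × €2.21/therm = €12.64

€12.64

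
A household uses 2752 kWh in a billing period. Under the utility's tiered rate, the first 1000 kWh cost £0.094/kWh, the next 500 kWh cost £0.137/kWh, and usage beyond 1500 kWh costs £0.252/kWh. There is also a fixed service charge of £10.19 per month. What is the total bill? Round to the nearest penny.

First 1000 kWh × £0.094 = £94.00
Next 500 kWh × £0.137 = £68.50
Remaining 1252 kWh × £0.252 = £315.50
Energy charge = £478.00; + service £10.19 = £488.19

£488.19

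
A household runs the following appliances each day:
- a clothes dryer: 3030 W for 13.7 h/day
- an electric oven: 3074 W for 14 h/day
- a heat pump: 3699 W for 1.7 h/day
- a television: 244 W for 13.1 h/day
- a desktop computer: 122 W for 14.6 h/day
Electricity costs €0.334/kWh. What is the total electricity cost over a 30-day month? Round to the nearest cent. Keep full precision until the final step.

clothes dryer: 3030 W × 13.7 h × 30 d = 1,245,330 Wh = 1,245 kWh
electric oven: 3074 W × 14 h × 30 d = 1,291,080 Wh = 1,291 kWh
heat pump: 3699 W × 1.7 h × 30 d = 188,649 Wh = 188.6 kWh
television: 244 W × 13.1 h × 30 d = 95,892 Wh = 95.89 kWh
desktop computer: 122 W × 14.6 h × 30 d = 53,436 Wh = 53.44 kWh
Total energy = 1,245 + 1,291 + 188.6 + 95.89 + 53.44 = 2,874 kWh
Cost = 2,874 kWh × €0.334 = €960.05

€960.05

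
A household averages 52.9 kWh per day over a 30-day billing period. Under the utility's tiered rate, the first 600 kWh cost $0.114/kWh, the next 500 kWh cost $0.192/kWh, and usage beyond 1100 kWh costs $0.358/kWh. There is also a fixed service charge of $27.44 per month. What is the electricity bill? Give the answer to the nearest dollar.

Usage = 52.9 kWh/day × 30 days = 1587 kWh
First 600 kWh × $0.114 = $68.40
Next 500 kWh × $0.192 = $96.00
Remaining 487 kWh × $0.358 = $174.35
Energy charge = $338.75; + service $27.44 = $366.19 ≈ $366

$366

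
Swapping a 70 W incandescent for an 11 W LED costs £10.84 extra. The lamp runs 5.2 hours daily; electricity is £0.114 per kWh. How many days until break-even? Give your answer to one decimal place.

309.9 days

Power saved = 70 − 11 = 59 W
Daily energy saved = 59 W × 5.2 h = 306.8 Wh = 0.3068 kWh
Daily savings = 0.3068 × £0.114 = £0.0350
Payback = £10.84 / £0.0350 per day = 309.9 days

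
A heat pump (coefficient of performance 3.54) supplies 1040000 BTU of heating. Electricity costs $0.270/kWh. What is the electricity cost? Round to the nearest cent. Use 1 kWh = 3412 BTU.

$23.25

Heat delivered = 1,040,000 BTU / 3412 = 304.8 kWh
Electrical input = 304.8 kWh / 3.54 = 86.1 kWh
Cost = 86.1 × $0.270/kWh = $23.25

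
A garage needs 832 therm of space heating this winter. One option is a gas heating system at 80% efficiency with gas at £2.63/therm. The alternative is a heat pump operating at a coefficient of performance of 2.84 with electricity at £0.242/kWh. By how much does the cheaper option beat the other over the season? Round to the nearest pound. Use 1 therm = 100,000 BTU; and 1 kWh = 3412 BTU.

Heat load = 832 therm × 100,000 = 83,200,000 BTU
Gas: input = 83,200,000 / 0.80 = 104,000,000 BTU = 1,040 therm → 1,040 × £2.63 = £2,735.20
Heat pump: 83,200,000 BTU / 3412 = 24,380 kWh heat; / 2.84 = 8,586 kWh in → × £0.242 = £2,077.84
Difference = |£2,735.20 − £2,077.84| = £657.36 ≈ £657

£657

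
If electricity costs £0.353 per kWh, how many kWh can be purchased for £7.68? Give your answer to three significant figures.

21.8 kWh

£7.68 / £0.353 per kWh = 21.76 kWh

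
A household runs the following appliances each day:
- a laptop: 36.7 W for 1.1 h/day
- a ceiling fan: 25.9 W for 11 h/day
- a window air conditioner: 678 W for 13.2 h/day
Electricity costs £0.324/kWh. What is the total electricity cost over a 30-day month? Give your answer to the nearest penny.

£90.15

laptop: 36.7 W × 1.1 h × 30 d = 1,211 Wh = 1.211 kWh
ceiling fan: 25.9 W × 11 h × 30 d = 8,547 Wh = 8.547 kWh
window air conditioner: 678 W × 13.2 h × 30 d = 268,488 Wh = 268.5 kWh
Total energy = 1.211 + 8.547 + 268.5 = 278.2 kWh
Cost = 278.2 kWh × £0.324 = £90.15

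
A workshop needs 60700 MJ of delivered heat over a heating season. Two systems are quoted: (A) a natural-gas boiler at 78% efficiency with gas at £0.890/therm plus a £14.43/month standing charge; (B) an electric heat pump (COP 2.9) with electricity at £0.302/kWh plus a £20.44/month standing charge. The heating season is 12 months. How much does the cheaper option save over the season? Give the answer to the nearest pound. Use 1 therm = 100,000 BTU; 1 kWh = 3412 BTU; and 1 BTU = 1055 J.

Heat load = 60700 MJ = 60,700,000,000 J / 1055 = 57,535,545 BTU
Gas: input = 57,535,545 / 0.78 = 73,763,519 BTU = 737.6 therm → 737.6 × £0.890 = £656.50; + 12 × £14.43 standing = £829.66
Heat pump: 57,535,545 BTU / 3412 = 16,860 kWh heat; / 2.9 = 5,815 kWh in → × £0.302 = £1,756.05; + 12 × £20.44 standing = £2,001.33
Difference = |£829.66 − £2,001.33| = £1,171.67 ≈ £1172

£1172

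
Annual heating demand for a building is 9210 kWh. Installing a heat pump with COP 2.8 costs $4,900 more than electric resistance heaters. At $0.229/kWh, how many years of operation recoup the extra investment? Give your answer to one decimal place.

Resistance: 9210 kWh × $0.229 = $2,109.09/yr
Heat pump: 9210 / 2.8 = 3289 kWh in → × $0.229 = $753.25/yr
Annual savings = $1,355.84
Payback = $4,900 / $1,355.84 = 3.61 years

3.6 years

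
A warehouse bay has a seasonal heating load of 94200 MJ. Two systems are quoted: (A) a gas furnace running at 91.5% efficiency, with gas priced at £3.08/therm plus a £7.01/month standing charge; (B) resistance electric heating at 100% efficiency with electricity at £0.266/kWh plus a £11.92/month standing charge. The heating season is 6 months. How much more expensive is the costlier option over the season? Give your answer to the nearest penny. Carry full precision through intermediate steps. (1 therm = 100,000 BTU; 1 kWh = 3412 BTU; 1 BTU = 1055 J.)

£3984.87

Heat load = 94200 MJ = 94,200,000,000 J / 1055 = 89,289,100 BTU
Gas: input = 89,289,100 / 0.915 = 97,583,715 BTU = 975.8 therm → 975.8 × £3.08 = £3,005.58; + 6 × £7.01 standing = £3,047.64
Electric: 89,289,100 BTU / 3412 = 26,170 kWh → × £0.266 = £6,960.99; + 6 × £11.92 standing = £7,032.51
Difference = |£3,047.64 − £7,032.51| = £3,984.87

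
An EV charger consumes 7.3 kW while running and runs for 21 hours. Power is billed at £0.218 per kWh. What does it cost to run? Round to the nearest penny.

Energy = 7300 W × 21 h = 153,300 Wh = 153.3 kWh
Cost = 153.3 kWh × £0.218/kWh = £33.42

£33.42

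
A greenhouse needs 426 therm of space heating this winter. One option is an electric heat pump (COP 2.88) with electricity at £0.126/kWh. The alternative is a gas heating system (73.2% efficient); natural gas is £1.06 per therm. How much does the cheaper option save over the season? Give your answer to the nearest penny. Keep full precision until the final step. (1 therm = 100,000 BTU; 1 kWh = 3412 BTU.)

£70.65

Heat load = 426 therm × 100,000 = 42,600,000 BTU
Gas: input = 42,600,000 / 0.732 = 58,196,721 BTU = 582 therm → 582 × £1.06 = £616.89
Heat pump: 42,600,000 BTU / 3412 = 12,490 kWh heat; / 2.88 = 4,335 kWh in → × £0.126 = £546.23
Difference = |£616.89 − £546.23| = £70.65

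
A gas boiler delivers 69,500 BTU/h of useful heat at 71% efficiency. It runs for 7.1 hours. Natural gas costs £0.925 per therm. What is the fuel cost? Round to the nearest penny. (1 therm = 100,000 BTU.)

£6.43

Heat delivered = 69,500 BTU/h × 7.1 h = 493,450 BTU
Gas input = 493,450 / 0.71 = 695,000 BTU
= 695,000 / 100,000 = 6.95 therm
Cost = 6.95 × £0.925/therm = £6.43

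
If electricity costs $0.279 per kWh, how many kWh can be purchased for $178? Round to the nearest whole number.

638 kWh

$178 / $0.279 per kWh = 638 kWh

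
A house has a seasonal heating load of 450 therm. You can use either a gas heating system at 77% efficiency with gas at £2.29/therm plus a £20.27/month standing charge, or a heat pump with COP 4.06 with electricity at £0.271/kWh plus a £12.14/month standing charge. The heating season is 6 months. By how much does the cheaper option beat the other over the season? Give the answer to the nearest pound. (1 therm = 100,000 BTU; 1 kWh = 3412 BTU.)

Heat load = 450 therm × 100,000 = 45,000,000 BTU
Gas: input = 45,000,000 / 0.77 = 58,441,558 BTU = 584.4 therm → 584.4 × £2.29 = £1,338.31; + 6 × £20.27 standing = £1,459.93
Heat pump: 45,000,000 BTU / 3412 = 13,190 kWh heat; / 4.06 = 3,248 kWh in → × £0.271 = £880.33; + 6 × £12.14 standing = £953.17
Difference = |£1,459.93 − £953.17| = £506.76 ≈ £507

£507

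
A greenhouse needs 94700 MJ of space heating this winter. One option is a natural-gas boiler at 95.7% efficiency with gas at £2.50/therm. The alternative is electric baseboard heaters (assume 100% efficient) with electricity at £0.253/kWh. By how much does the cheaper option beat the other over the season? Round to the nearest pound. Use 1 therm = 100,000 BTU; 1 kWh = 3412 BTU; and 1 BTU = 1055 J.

Heat load = 94700 MJ = 94,700,000,000 J / 1055 = 89,763,033 BTU
Gas: input = 89,763,033 / 0.957 = 93,796,273 BTU = 938 therm → 938 × £2.50 = £2,344.91
Electric: 89,763,033 BTU / 3412 = 26,310 kWh → × £0.253 = £6,655.93
Difference = |£2,344.91 − £6,655.93| = £4,311.03 ≈ £4311

£4311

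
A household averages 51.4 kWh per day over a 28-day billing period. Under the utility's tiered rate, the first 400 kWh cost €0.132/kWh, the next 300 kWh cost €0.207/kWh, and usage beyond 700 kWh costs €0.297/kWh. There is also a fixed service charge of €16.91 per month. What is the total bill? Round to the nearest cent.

Usage = 51.4 kWh/day × 28 days = 1439.2 kWh
First 400 kWh × €0.132 = €52.80
Next 300 kWh × €0.207 = €62.10
Remaining 739.2 kWh × €0.297 = €219.54
Energy charge = €334.44; + service €16.91 = €351.35

€351.35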